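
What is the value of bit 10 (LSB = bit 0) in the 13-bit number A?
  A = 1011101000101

Bit 10 is the 11th from the right.
  1011101000101
    ^
That bit is 1.

Answer: 1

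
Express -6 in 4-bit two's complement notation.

1. Binary of +6:  0110
2. Invert bits:     1001
3. Add 1:           1010

Answer: 1010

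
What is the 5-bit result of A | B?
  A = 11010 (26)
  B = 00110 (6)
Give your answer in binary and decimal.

Apply | to each column (1 where either bit is 1):
  11010
| 00110
-------
  11110

Answer: 11110 (30)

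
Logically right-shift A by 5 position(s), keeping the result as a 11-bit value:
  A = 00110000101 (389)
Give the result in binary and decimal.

Logical shift right by 5: drop the bottom 5 bit(s), prepend 5 zero(s) on the left.
  00110000101  ->  keep [001100], discard [00101], prepend 00000
= 00000001100

Answer: 00000001100 (12)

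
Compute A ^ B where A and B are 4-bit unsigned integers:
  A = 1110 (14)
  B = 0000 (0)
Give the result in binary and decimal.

Apply ^ to each column (1 where bits differ):
  1110
^ 0000
------
  1110

Answer: 1110 (14)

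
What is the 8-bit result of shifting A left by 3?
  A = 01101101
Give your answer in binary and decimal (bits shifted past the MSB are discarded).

Shift left by 3: drop the top 3 bit(s), append 3 zero(s) on the right.
  01101101  ->  discard [011], keep [01101], append 000
= 01101000

Answer: 01101000 (104)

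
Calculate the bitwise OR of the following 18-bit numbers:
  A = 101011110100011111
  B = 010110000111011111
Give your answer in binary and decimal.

Apply | to each column (1 where either bit is 1):
  101011110100011111
| 010110000111011111
--------------------
  111111110111011111

Answer: 111111110111011111 (261599)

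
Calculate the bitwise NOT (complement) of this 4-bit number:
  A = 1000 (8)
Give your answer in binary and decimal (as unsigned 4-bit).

Flip each bit (0->1, 1->0):
  1000
  0111

Answer: 0111 (7)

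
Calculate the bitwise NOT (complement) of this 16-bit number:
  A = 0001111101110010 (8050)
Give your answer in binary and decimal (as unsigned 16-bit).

Flip each bit (0->1, 1->0):
  0001111101110010
  1110000010001101

Answer: 1110000010001101 (57485)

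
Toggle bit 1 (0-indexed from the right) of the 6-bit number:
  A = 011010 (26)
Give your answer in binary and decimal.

Mask = 1 << 1 = 000010
Bit 1 of A is 1; XOR with the mask flips it to 0.
  011010
^ 000010
--------
  011000

Answer: 011000 (24)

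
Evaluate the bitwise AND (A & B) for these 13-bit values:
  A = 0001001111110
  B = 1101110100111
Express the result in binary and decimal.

Apply & to each column (1 only where both bits are 1):
  0001001111110
& 1101110100111
---------------
  0001000100110

Answer: 0001000100110 (550)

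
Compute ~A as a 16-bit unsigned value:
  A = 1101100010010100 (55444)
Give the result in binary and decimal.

Flip each bit (0->1, 1->0):
  1101100010010100
  0010011101101011

Answer: 0010011101101011 (10091)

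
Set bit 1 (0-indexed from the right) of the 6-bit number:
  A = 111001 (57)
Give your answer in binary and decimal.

Mask = 1 << 1 = 000010
Bit 1 of A is 0, so OR-ing with the mask flips it to 1.
  111001
| 000010
--------
  111011

Answer: 111011 (59)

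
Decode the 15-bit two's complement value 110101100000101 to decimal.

MSB is 1, so the value is negative. Find the magnitude:
1. Invert bits:  001010011111010
2. Add 1:        001010011111011  = 5371
3. Apply sign:   -5371

Answer: -5371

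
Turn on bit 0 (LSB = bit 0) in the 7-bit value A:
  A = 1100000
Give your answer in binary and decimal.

Mask = 1 << 0 = 0000001
Bit 0 of A is 0, so OR-ing with the mask flips it to 1.
  1100000
| 0000001
---------
  1100001

Answer: 1100001 (97)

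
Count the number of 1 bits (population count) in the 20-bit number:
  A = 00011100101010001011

00011100101010001011
1-bits at positions (from bit 0 = LSB): 0, 1, 3, 7, 9, 11, 14, 15, 16
Count = 9

Answer: 9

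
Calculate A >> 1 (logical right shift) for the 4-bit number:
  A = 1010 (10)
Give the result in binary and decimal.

Logical shift right by 1: drop the bottom 1 bit(s), prepend 1 zero(s) on the left.
  1010  ->  keep [101], discard [0], prepend 0
= 0101

Answer: 0101 (5)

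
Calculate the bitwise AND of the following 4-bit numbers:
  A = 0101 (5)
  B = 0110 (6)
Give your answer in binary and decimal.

Apply & to each column (1 only where both bits are 1):
  0101
& 0110
------
  0100

Answer: 0100 (4)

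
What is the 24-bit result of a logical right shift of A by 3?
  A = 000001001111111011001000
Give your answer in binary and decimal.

Logical shift right by 3: drop the bottom 3 bit(s), prepend 3 zero(s) on the left.
  000001001111111011001000  ->  keep [000001001111111011001], discard [000], prepend 000
= 000000001001111111011001

Answer: 000000001001111111011001 (40921)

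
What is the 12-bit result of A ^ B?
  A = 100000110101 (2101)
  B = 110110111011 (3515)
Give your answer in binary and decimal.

Apply ^ to each column (1 where bits differ):
  100000110101
^ 110110111011
--------------
  010110001110

Answer: 010110001110 (1422)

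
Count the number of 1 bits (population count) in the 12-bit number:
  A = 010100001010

010100001010
1-bits at positions (from bit 0 = LSB): 1, 3, 8, 10
Count = 4

Answer: 4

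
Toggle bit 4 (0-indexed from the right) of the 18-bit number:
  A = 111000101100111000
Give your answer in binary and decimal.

Mask = 1 << 4 = 000000000000010000
Bit 4 of A is 1; XOR with the mask flips it to 0.
  111000101100111000
^ 000000000000010000
--------------------
  111000101100101000

Answer: 111000101100101000 (232232)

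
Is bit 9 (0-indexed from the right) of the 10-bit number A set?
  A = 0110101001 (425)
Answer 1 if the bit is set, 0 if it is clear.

Bit 9 is the 10th from the right.
  0110101001
  ^
That bit is 0.

Answer: 0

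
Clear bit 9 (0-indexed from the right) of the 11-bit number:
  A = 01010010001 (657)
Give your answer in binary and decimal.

Mask = ~(1 << 9) = 10111111111
Bit 9 of A is 1, so AND-ing with the mask clears it to 0.
  01010010001
& 10111111111
-------------
  00010010001

Answer: 00010010001 (145)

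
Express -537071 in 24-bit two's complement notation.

1. Binary of +537071:  000010000011000111101111
2. Invert bits:     111101111100111000010000
3. Add 1:           111101111100111000010001

Answer: 111101111100111000010001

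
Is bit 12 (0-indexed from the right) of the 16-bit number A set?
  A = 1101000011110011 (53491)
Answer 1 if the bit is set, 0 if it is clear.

Bit 12 is the 13th from the right.
  1101000011110011
     ^
That bit is 1.

Answer: 1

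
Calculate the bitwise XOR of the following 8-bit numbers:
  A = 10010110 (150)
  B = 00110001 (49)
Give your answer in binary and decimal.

Apply ^ to each column (1 where bits differ):
  10010110
^ 00110001
----------
  10100111

Answer: 10100111 (167)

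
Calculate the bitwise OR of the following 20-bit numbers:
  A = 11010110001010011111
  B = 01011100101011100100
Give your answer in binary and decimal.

Apply | to each column (1 where either bit is 1):
  11010110001010011111
| 01011100101011100100
----------------------
  11011110101011111111

Answer: 11011110101011111111 (912127)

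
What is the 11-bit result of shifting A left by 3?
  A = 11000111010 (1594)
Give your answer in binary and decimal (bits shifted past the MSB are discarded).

Shift left by 3: drop the top 3 bit(s), append 3 zero(s) on the right.
  11000111010  ->  discard [110], keep [00111010], append 000
= 00111010000

Answer: 00111010000 (464)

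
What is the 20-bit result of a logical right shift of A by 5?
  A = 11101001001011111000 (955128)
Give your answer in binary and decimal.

Logical shift right by 5: drop the bottom 5 bit(s), prepend 5 zero(s) on the left.
  11101001001011111000  ->  keep [111010010010111], discard [11000], prepend 00000
= 00000111010010010111

Answer: 00000111010010010111 (29847)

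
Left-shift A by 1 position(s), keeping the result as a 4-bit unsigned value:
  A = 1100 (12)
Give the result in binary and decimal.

Shift left by 1: drop the top 1 bit(s), append 1 zero(s) on the right.
  1100  ->  discard [1], keep [100], append 0
= 1000

Answer: 1000 (8)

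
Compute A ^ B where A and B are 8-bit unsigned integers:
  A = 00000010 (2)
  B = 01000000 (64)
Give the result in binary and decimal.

Apply ^ to each column (1 where bits differ):
  00000010
^ 01000000
----------
  01000010

Answer: 01000010 (66)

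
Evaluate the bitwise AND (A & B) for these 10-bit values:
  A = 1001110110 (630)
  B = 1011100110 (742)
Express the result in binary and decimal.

Apply & to each column (1 only where both bits are 1):
  1001110110
& 1011100110
------------
  1001100110

Answer: 1001100110 (614)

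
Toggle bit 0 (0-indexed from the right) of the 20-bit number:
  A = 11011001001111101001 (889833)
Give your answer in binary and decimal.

Mask = 1 << 0 = 00000000000000000001
Bit 0 of A is 1; XOR with the mask flips it to 0.
  11011001001111101001
^ 00000000000000000001
----------------------
  11011001001111101000

Answer: 11011001001111101000 (889832)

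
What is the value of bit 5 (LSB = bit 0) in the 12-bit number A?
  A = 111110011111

Bit 5 is the 6th from the right.
  111110011111
        ^
That bit is 0.

Answer: 0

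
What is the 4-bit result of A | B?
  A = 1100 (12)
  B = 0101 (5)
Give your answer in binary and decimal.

Apply | to each column (1 where either bit is 1):
  1100
| 0101
------
  1101

Answer: 1101 (13)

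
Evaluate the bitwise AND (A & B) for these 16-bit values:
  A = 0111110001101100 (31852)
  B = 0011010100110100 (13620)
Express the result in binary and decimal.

Apply & to each column (1 only where both bits are 1):
  0111110001101100
& 0011010100110100
------------------
  0011010000100100

Answer: 0011010000100100 (13348)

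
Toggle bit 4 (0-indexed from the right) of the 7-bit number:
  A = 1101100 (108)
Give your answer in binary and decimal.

Mask = 1 << 4 = 0010000
Bit 4 of A is 0; XOR with the mask flips it to 1.
  1101100
^ 0010000
---------
  1111100

Answer: 1111100 (124)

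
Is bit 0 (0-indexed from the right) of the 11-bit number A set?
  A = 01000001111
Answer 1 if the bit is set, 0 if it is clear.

Bit 0 is the 1st from the right.
  01000001111
            ^
That bit is 1.

Answer: 1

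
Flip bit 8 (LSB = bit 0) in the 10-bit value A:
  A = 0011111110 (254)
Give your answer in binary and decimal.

Mask = 1 << 8 = 0100000000
Bit 8 of A is 0; XOR with the mask flips it to 1.
  0011111110
^ 0100000000
------------
  0111111110

Answer: 0111111110 (510)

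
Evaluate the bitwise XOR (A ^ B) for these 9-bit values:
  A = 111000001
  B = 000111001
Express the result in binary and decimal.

Apply ^ to each column (1 where bits differ):
  111000001
^ 000111001
-----------
  111111000

Answer: 111111000 (504)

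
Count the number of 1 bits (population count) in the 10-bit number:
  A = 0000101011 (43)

0000101011
1-bits at positions (from bit 0 = LSB): 0, 1, 3, 5
Count = 4

Answer: 4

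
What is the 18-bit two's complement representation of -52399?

1. Binary of +52399:  001100110010101111
2. Invert bits:     110011001101010000
3. Add 1:           110011001101010001

Answer: 110011001101010001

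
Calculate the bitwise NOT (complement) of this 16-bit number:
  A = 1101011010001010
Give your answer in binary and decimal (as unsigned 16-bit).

Flip each bit (0->1, 1->0):
  1101011010001010
  0010100101110101

Answer: 0010100101110101 (10613)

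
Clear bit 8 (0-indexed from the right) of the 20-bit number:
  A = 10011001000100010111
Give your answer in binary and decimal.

Mask = ~(1 << 8) = 11111111111011111111
Bit 8 of A is 1, so AND-ing with the mask clears it to 0.
  10011001000100010111
& 11111111111011111111
----------------------
  10011001000000010111

Answer: 10011001000000010111 (626711)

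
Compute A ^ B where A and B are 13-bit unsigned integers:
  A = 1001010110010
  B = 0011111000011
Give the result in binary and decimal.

Apply ^ to each column (1 where bits differ):
  1001010110010
^ 0011111000011
---------------
  1010101110001

Answer: 1010101110001 (5489)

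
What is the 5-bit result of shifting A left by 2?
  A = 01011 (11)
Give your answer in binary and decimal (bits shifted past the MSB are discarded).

Shift left by 2: drop the top 2 bit(s), append 2 zero(s) on the right.
  01011  ->  discard [01], keep [011], append 00
= 01100

Answer: 01100 (12)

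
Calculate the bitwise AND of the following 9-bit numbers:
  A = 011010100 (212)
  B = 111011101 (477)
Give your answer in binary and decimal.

Apply & to each column (1 only where both bits are 1):
  011010100
& 111011101
-----------
  011010100

Answer: 011010100 (212)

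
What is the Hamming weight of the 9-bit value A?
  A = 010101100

010101100
1-bits at positions (from bit 0 = LSB): 2, 3, 5, 7
Count = 4

Answer: 4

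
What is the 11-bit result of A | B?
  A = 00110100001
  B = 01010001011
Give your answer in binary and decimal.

Apply | to each column (1 where either bit is 1):
  00110100001
| 01010001011
-------------
  01110101011

Answer: 01110101011 (939)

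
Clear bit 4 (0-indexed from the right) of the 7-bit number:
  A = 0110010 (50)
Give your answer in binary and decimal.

Mask = ~(1 << 4) = 1101111
Bit 4 of A is 1, so AND-ing with the mask clears it to 0.
  0110010
& 1101111
---------
  0100010

Answer: 0100010 (34)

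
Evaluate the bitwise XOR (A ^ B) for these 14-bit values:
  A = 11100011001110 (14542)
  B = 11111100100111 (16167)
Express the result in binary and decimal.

Apply ^ to each column (1 where bits differ):
  11100011001110
^ 11111100100111
----------------
  00011111101001

Answer: 00011111101001 (2025)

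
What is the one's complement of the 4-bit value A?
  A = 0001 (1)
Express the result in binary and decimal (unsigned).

Flip each bit (0->1, 1->0):
  0001
  1110

Answer: 1110 (14)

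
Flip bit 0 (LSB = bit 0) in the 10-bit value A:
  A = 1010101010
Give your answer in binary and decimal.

Mask = 1 << 0 = 0000000001
Bit 0 of A is 0; XOR with the mask flips it to 1.
  1010101010
^ 0000000001
------------
  1010101011

Answer: 1010101011 (683)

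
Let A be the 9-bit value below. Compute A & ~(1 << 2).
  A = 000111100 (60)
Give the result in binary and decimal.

Mask = ~(1 << 2) = 111111011
Bit 2 of A is 1, so AND-ing with the mask clears it to 0.
  000111100
& 111111011
-----------
  000111000

Answer: 000111000 (56)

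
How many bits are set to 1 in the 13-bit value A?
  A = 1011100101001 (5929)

1011100101001
1-bits at positions (from bit 0 = LSB): 0, 3, 5, 8, 9, 10, 12
Count = 7

Answer: 7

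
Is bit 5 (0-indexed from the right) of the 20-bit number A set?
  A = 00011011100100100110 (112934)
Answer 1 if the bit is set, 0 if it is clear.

Bit 5 is the 6th from the right.
  00011011100100100110
                ^
That bit is 1.

Answer: 1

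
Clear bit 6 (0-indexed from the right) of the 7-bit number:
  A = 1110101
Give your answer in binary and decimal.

Mask = ~(1 << 6) = 0111111
Bit 6 of A is 1, so AND-ing with the mask clears it to 0.
  1110101
& 0111111
---------
  0110101

Answer: 0110101 (53)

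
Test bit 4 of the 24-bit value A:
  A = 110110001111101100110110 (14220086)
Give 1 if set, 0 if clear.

Bit 4 is the 5th from the right.
  110110001111101100110110
                     ^
That bit is 1.

Answer: 1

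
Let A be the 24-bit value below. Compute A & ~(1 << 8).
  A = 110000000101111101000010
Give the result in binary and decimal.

Mask = ~(1 << 8) = 111111111111111011111111
Bit 8 of A is 1, so AND-ing with the mask clears it to 0.
  110000000101111101000010
& 111111111111111011111111
--------------------------
  110000000101111001000010

Answer: 110000000101111001000010 (12607042)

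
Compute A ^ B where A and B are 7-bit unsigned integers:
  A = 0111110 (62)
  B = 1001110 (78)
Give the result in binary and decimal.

Apply ^ to each column (1 where bits differ):
  0111110
^ 1001110
---------
  1110000

Answer: 1110000 (112)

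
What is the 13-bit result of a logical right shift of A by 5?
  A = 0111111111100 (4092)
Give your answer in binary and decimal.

Logical shift right by 5: drop the bottom 5 bit(s), prepend 5 zero(s) on the left.
  0111111111100  ->  keep [01111111], discard [11100], prepend 00000
= 0000001111111

Answer: 0000001111111 (127)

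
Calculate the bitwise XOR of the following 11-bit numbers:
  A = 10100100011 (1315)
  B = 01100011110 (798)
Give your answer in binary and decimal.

Apply ^ to each column (1 where bits differ):
  10100100011
^ 01100011110
-------------
  11000111101

Answer: 11000111101 (1597)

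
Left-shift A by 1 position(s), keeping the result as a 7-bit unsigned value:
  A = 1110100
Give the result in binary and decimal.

Shift left by 1: drop the top 1 bit(s), append 1 zero(s) on the right.
  1110100  ->  discard [1], keep [110100], append 0
= 1101000

Answer: 1101000 (104)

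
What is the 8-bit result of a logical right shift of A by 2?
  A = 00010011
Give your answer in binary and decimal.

Logical shift right by 2: drop the bottom 2 bit(s), prepend 2 zero(s) on the left.
  00010011  ->  keep [000100], discard [11], prepend 00
= 00000100

Answer: 00000100 (4)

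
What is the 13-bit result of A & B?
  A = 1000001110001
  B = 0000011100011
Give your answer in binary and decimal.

Apply & to each column (1 only where both bits are 1):
  1000001110001
& 0000011100011
---------------
  0000001100001

Answer: 0000001100001 (97)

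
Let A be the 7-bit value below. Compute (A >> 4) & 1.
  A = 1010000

Bit 4 is the 5th from the right.
  1010000
    ^
That bit is 1.

Answer: 1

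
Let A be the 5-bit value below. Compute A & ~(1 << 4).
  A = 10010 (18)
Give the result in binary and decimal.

Mask = ~(1 << 4) = 01111
Bit 4 of A is 1, so AND-ing with the mask clears it to 0.
  10010
& 01111
-------
  00010

Answer: 00010 (2)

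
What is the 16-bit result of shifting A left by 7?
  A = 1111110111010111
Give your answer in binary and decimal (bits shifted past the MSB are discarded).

Shift left by 7: drop the top 7 bit(s), append 7 zero(s) on the right.
  1111110111010111  ->  discard [1111110], keep [111010111], append 0000000
= 1110101110000000

Answer: 1110101110000000 (60288)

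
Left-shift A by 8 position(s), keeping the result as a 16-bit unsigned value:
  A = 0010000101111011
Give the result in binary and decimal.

Shift left by 8: drop the top 8 bit(s), append 8 zero(s) on the right.
  0010000101111011  ->  discard [00100001], keep [01111011], append 00000000
= 0111101100000000

Answer: 0111101100000000 (31488)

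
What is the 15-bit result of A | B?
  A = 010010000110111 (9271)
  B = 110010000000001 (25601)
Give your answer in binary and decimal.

Apply | to each column (1 where either bit is 1):
  010010000110111
| 110010000000001
-----------------
  110010000110111

Answer: 110010000110111 (25655)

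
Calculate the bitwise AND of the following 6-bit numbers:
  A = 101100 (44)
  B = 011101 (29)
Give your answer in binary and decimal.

Apply & to each column (1 only where both bits are 1):
  101100
& 011101
--------
  001100

Answer: 001100 (12)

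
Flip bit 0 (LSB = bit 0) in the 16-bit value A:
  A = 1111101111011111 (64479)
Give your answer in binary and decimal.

Mask = 1 << 0 = 0000000000000001
Bit 0 of A is 1; XOR with the mask flips it to 0.
  1111101111011111
^ 0000000000000001
------------------
  1111101111011110

Answer: 1111101111011110 (64478)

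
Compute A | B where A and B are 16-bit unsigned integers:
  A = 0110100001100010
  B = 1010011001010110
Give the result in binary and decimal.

Apply | to each column (1 where either bit is 1):
  0110100001100010
| 1010011001010110
------------------
  1110111001110110

Answer: 1110111001110110 (61046)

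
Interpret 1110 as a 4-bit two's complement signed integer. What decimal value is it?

MSB is 1, so the value is negative. Find the magnitude:
1. Invert bits:  0001
2. Add 1:        0010  = 2
3. Apply sign:   -2

Answer: -2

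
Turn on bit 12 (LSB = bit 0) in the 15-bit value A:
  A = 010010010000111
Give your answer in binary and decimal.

Mask = 1 << 12 = 001000000000000
Bit 12 of A is 0, so OR-ing with the mask flips it to 1.
  010010010000111
| 001000000000000
-----------------
  011010010000111

Answer: 011010010000111 (13447)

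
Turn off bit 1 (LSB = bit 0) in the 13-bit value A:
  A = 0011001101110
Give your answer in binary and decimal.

Mask = ~(1 << 1) = 1111111111101
Bit 1 of A is 1, so AND-ing with the mask clears it to 0.
  0011001101110
& 1111111111101
---------------
  0011001101100

Answer: 0011001101100 (1644)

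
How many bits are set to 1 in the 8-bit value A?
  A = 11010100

11010100
1-bits at positions (from bit 0 = LSB): 2, 4, 6, 7
Count = 4

Answer: 4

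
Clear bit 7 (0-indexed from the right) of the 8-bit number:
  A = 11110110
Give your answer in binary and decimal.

Mask = ~(1 << 7) = 01111111
Bit 7 of A is 1, so AND-ing with the mask clears it to 0.
  11110110
& 01111111
----------
  01110110

Answer: 01110110 (118)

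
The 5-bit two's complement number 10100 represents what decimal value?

MSB is 1, so the value is negative. Find the magnitude:
1. Invert bits:  01011
2. Add 1:        01100  = 12
3. Apply sign:   -12

Answer: -12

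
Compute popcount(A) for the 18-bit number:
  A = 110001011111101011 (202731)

110001011111101011
1-bits at positions (from bit 0 = LSB): 0, 1, 3, 5, 6, 7, 8, 9, 10, 12, 16, 17
Count = 12

Answer: 12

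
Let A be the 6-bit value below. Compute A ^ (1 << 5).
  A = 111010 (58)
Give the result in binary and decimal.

Mask = 1 << 5 = 100000
Bit 5 of A is 1; XOR with the mask flips it to 0.
  111010
^ 100000
--------
  011010

Answer: 011010 (26)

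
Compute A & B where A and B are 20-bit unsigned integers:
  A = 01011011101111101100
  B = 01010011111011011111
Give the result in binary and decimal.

Apply & to each column (1 only where both bits are 1):
  01011011101111101100
& 01010011111011011111
----------------------
  01010011101011001100

Answer: 01010011101011001100 (342732)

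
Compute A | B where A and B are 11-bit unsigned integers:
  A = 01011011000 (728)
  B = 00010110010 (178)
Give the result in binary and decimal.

Apply | to each column (1 where either bit is 1):
  01011011000
| 00010110010
-------------
  01011111010

Answer: 01011111010 (762)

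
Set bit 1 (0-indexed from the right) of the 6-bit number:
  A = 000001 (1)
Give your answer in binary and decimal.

Mask = 1 << 1 = 000010
Bit 1 of A is 0, so OR-ing with the mask flips it to 1.
  000001
| 000010
--------
  000011

Answer: 000011 (3)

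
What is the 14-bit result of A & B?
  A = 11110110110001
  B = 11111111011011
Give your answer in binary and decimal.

Apply & to each column (1 only where both bits are 1):
  11110110110001
& 11111111011011
----------------
  11110110010001

Answer: 11110110010001 (15761)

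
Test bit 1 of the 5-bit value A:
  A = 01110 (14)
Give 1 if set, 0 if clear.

Bit 1 is the 2nd from the right.
  01110
     ^
That bit is 1.

Answer: 1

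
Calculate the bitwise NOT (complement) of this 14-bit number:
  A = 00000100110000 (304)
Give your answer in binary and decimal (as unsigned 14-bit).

Flip each bit (0->1, 1->0):
  00000100110000
  11111011001111

Answer: 11111011001111 (16079)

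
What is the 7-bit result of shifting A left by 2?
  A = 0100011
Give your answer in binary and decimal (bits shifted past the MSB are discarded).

Shift left by 2: drop the top 2 bit(s), append 2 zero(s) on the right.
  0100011  ->  discard [01], keep [00011], append 00
= 0001100

Answer: 0001100 (12)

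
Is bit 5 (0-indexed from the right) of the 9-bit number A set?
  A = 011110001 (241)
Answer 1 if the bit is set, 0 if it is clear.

Bit 5 is the 6th from the right.
  011110001
     ^
That bit is 1.

Answer: 1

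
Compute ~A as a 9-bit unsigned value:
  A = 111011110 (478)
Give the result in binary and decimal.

Flip each bit (0->1, 1->0):
  111011110
  000100001

Answer: 000100001 (33)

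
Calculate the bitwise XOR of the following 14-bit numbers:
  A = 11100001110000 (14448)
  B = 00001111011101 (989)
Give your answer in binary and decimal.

Apply ^ to each column (1 where bits differ):
  11100001110000
^ 00001111011101
----------------
  11101110101101

Answer: 11101110101101 (15277)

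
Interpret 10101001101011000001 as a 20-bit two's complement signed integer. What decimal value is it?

MSB is 1, so the value is negative. Find the magnitude:
1. Invert bits:  01010110010100111110
2. Add 1:        01010110010100111111  = 353599
3. Apply sign:   -353599

Answer: -353599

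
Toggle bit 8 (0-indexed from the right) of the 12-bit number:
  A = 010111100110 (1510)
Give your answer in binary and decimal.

Mask = 1 << 8 = 000100000000
Bit 8 of A is 1; XOR with the mask flips it to 0.
  010111100110
^ 000100000000
--------------
  010011100110

Answer: 010011100110 (1254)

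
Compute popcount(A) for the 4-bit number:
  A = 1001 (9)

1001
1-bits at positions (from bit 0 = LSB): 0, 3
Count = 2

Answer: 2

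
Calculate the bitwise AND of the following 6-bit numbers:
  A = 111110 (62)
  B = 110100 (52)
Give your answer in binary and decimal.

Apply & to each column (1 only where both bits are 1):
  111110
& 110100
--------
  110100

Answer: 110100 (52)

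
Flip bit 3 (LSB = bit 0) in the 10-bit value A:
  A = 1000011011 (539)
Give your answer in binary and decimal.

Mask = 1 << 3 = 0000001000
Bit 3 of A is 1; XOR with the mask flips it to 0.
  1000011011
^ 0000001000
------------
  1000010011

Answer: 1000010011 (531)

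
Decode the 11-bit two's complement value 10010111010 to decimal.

MSB is 1, so the value is negative. Find the magnitude:
1. Invert bits:  01101000101
2. Add 1:        01101000110  = 838
3. Apply sign:   -838

Answer: -838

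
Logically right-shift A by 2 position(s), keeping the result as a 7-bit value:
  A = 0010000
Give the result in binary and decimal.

Logical shift right by 2: drop the bottom 2 bit(s), prepend 2 zero(s) on the left.
  0010000  ->  keep [00100], discard [00], prepend 00
= 0000100

Answer: 0000100 (4)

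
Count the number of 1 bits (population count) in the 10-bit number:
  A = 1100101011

1100101011
1-bits at positions (from bit 0 = LSB): 0, 1, 3, 5, 8, 9
Count = 6

Answer: 6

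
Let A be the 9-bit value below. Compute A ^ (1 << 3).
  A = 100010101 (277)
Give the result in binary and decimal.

Mask = 1 << 3 = 000001000
Bit 3 of A is 0; XOR with the mask flips it to 1.
  100010101
^ 000001000
-----------
  100011101

Answer: 100011101 (285)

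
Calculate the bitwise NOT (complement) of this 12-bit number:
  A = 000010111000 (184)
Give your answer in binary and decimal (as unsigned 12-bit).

Flip each bit (0->1, 1->0):
  000010111000
  111101000111

Answer: 111101000111 (3911)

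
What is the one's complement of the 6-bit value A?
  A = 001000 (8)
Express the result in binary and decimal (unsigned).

Flip each bit (0->1, 1->0):
  001000
  110111

Answer: 110111 (55)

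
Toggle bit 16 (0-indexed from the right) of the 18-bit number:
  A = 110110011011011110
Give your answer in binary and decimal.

Mask = 1 << 16 = 010000000000000000
Bit 16 of A is 1; XOR with the mask flips it to 0.
  110110011011011110
^ 010000000000000000
--------------------
  100110011011011110

Answer: 100110011011011110 (157406)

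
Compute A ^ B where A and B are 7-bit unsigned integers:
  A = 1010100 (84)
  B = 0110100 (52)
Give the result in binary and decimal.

Apply ^ to each column (1 where bits differ):
  1010100
^ 0110100
---------
  1100000

Answer: 1100000 (96)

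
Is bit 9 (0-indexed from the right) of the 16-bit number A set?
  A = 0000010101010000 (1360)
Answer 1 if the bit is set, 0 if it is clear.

Bit 9 is the 10th from the right.
  0000010101010000
        ^
That bit is 0.

Answer: 0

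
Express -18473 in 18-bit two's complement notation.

1. Binary of +18473:  000100100000101001
2. Invert bits:     111011011111010110
3. Add 1:           111011011111010111

Answer: 111011011111010111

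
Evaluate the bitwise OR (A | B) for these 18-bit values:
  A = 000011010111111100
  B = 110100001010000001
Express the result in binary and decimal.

Apply | to each column (1 where either bit is 1):
  000011010111111100
| 110100001010000001
--------------------
  110111011111111101

Answer: 110111011111111101 (227325)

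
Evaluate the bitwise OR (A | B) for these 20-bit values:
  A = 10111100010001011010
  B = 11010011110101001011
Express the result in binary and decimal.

Apply | to each column (1 where either bit is 1):
  10111100010001011010
| 11010011110101001011
----------------------
  11111111110101011011

Answer: 11111111110101011011 (1047899)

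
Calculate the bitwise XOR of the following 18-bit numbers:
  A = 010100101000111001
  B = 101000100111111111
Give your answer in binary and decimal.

Apply ^ to each column (1 where bits differ):
  010100101000111001
^ 101000100111111111
--------------------
  111100001111000110

Answer: 111100001111000110 (246726)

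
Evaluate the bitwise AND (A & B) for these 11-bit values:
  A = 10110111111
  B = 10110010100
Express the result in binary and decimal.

Apply & to each column (1 only where both bits are 1):
  10110111111
& 10110010100
-------------
  10110010100

Answer: 10110010100 (1428)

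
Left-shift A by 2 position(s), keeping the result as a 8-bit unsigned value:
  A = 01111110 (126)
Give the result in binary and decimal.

Shift left by 2: drop the top 2 bit(s), append 2 zero(s) on the right.
  01111110  ->  discard [01], keep [111110], append 00
= 11111000

Answer: 11111000 (248)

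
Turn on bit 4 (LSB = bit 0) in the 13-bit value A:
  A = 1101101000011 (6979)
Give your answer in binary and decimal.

Mask = 1 << 4 = 0000000010000
Bit 4 of A is 0, so OR-ing with the mask flips it to 1.
  1101101000011
| 0000000010000
---------------
  1101101010011

Answer: 1101101010011 (6995)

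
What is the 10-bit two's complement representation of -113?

1. Binary of +113:  0001110001
2. Invert bits:     1110001110
3. Add 1:           1110001111

Answer: 1110001111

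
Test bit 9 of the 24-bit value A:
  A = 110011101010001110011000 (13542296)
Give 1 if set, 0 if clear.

Bit 9 is the 10th from the right.
  110011101010001110011000
                ^
That bit is 1.

Answer: 1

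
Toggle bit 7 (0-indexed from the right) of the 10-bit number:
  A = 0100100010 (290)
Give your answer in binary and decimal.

Mask = 1 << 7 = 0010000000
Bit 7 of A is 0; XOR with the mask flips it to 1.
  0100100010
^ 0010000000
------------
  0110100010

Answer: 0110100010 (418)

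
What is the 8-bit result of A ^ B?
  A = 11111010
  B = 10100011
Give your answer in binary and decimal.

Apply ^ to each column (1 where bits differ):
  11111010
^ 10100011
----------
  01011001

Answer: 01011001 (89)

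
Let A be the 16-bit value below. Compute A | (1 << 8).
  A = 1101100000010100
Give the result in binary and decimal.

Mask = 1 << 8 = 0000000100000000
Bit 8 of A is 0, so OR-ing with the mask flips it to 1.
  1101100000010100
| 0000000100000000
------------------
  1101100100010100

Answer: 1101100100010100 (55572)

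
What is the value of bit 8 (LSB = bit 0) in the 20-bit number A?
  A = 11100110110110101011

Bit 8 is the 9th from the right.
  11100110110110101011
             ^
That bit is 1.

Answer: 1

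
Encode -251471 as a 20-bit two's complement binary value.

1. Binary of +251471:  00111101011001001111
2. Invert bits:     11000010100110110000
3. Add 1:           11000010100110110001

Answer: 11000010100110110001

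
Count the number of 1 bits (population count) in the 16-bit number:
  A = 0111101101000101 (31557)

0111101101000101
1-bits at positions (from bit 0 = LSB): 0, 2, 6, 8, 9, 11, 12, 13, 14
Count = 9

Answer: 9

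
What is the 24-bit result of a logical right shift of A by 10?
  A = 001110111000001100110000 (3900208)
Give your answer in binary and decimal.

Logical shift right by 10: drop the bottom 10 bit(s), prepend 10 zero(s) on the left.
  001110111000001100110000  ->  keep [00111011100000], discard [1100110000], prepend 0000000000
= 000000000000111011100000

Answer: 000000000000111011100000 (3808)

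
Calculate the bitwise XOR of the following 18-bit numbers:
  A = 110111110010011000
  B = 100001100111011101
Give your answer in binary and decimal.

Apply ^ to each column (1 where bits differ):
  110111110010011000
^ 100001100111011101
--------------------
  010110010101000101

Answer: 010110010101000101 (91461)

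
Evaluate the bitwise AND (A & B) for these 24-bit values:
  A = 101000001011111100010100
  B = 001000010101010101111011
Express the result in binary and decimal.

Apply & to each column (1 only where both bits are 1):
  101000001011111100010100
& 001000010101010101111011
--------------------------
  001000000001010100010000

Answer: 001000000001010100010000 (2102544)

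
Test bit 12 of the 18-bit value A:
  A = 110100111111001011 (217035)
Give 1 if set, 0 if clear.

Bit 12 is the 13th from the right.
  110100111111001011
       ^
That bit is 0.

Answer: 0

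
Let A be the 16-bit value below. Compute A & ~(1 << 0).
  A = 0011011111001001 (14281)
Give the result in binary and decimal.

Mask = ~(1 << 0) = 1111111111111110
Bit 0 of A is 1, so AND-ing with the mask clears it to 0.
  0011011111001001
& 1111111111111110
------------------
  0011011111001000

Answer: 0011011111001000 (14280)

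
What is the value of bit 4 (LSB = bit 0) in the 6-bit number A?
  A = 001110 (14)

Bit 4 is the 5th from the right.
  001110
   ^
That bit is 0.

Answer: 0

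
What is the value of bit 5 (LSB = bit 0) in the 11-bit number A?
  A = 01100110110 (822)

Bit 5 is the 6th from the right.
  01100110110
       ^
That bit is 1.

Answer: 1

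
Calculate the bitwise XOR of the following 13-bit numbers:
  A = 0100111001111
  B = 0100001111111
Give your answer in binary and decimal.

Apply ^ to each column (1 where bits differ):
  0100111001111
^ 0100001111111
---------------
  0000110110000

Answer: 0000110110000 (432)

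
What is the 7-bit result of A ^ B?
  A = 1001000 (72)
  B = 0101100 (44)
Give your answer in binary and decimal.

Apply ^ to each column (1 where bits differ):
  1001000
^ 0101100
---------
  1100100

Answer: 1100100 (100)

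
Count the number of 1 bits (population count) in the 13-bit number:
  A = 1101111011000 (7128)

1101111011000
1-bits at positions (from bit 0 = LSB): 3, 4, 6, 7, 8, 9, 11, 12
Count = 8

Answer: 8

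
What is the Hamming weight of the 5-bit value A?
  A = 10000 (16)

10000
1-bits at positions (from bit 0 = LSB): 4
Count = 1

Answer: 1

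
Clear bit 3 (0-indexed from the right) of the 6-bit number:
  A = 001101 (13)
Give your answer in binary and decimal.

Mask = ~(1 << 3) = 110111
Bit 3 of A is 1, so AND-ing with the mask clears it to 0.
  001101
& 110111
--------
  000101

Answer: 000101 (5)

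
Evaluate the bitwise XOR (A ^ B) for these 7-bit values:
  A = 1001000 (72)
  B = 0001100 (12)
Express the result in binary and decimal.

Apply ^ to each column (1 where bits differ):
  1001000
^ 0001100
---------
  1000100

Answer: 1000100 (68)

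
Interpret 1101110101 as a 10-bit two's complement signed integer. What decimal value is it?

MSB is 1, so the value is negative. Find the magnitude:
1. Invert bits:  0010001010
2. Add 1:        0010001011  = 139
3. Apply sign:   -139

Answer: -139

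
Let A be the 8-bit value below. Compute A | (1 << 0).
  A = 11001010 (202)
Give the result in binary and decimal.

Mask = 1 << 0 = 00000001
Bit 0 of A is 0, so OR-ing with the mask flips it to 1.
  11001010
| 00000001
----------
  11001011

Answer: 11001011 (203)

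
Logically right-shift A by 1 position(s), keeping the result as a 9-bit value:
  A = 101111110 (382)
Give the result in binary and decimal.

Logical shift right by 1: drop the bottom 1 bit(s), prepend 1 zero(s) on the left.
  101111110  ->  keep [10111111], discard [0], prepend 0
= 010111111

Answer: 010111111 (191)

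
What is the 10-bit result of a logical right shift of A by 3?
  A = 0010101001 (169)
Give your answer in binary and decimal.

Logical shift right by 3: drop the bottom 3 bit(s), prepend 3 zero(s) on the left.
  0010101001  ->  keep [0010101], discard [001], prepend 000
= 0000010101

Answer: 0000010101 (21)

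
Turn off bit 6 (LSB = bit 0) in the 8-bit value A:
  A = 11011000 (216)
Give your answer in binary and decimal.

Mask = ~(1 << 6) = 10111111
Bit 6 of A is 1, so AND-ing with the mask clears it to 0.
  11011000
& 10111111
----------
  10011000

Answer: 10011000 (152)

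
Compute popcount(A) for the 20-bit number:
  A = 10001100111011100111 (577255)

10001100111011100111
1-bits at positions (from bit 0 = LSB): 0, 1, 2, 5, 6, 7, 9, 10, 11, 14, 15, 19
Count = 12

Answer: 12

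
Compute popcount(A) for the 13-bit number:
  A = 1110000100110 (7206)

1110000100110
1-bits at positions (from bit 0 = LSB): 1, 2, 5, 10, 11, 12
Count = 6

Answer: 6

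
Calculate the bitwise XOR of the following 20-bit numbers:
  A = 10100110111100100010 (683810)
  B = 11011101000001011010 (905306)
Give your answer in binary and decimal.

Apply ^ to each column (1 where bits differ):
  10100110111100100010
^ 11011101000001011010
----------------------
  01111011111101111000

Answer: 01111011111101111000 (507768)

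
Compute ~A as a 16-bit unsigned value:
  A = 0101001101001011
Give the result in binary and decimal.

Flip each bit (0->1, 1->0):
  0101001101001011
  1010110010110100

Answer: 1010110010110100 (44212)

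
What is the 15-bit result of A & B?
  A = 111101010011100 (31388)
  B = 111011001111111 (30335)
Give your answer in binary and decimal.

Apply & to each column (1 only where both bits are 1):
  111101010011100
& 111011001111111
-----------------
  111001000011100

Answer: 111001000011100 (29212)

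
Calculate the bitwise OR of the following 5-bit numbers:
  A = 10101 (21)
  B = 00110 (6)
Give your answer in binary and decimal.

Apply | to each column (1 where either bit is 1):
  10101
| 00110
-------
  10111

Answer: 10111 (23)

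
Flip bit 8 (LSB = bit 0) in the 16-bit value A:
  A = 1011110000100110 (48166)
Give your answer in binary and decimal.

Mask = 1 << 8 = 0000000100000000
Bit 8 of A is 0; XOR with the mask flips it to 1.
  1011110000100110
^ 0000000100000000
------------------
  1011110100100110

Answer: 1011110100100110 (48422)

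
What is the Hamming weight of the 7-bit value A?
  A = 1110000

1110000
1-bits at positions (from bit 0 = LSB): 4, 5, 6
Count = 3

Answer: 3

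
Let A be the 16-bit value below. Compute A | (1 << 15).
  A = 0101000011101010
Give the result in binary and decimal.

Mask = 1 << 15 = 1000000000000000
Bit 15 of A is 0, so OR-ing with the mask flips it to 1.
  0101000011101010
| 1000000000000000
------------------
  1101000011101010

Answer: 1101000011101010 (53482)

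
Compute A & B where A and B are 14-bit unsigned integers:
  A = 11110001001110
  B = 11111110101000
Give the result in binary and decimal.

Apply & to each column (1 only where both bits are 1):
  11110001001110
& 11111110101000
----------------
  11110000001000

Answer: 11110000001000 (15368)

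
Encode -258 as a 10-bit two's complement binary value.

1. Binary of +258:  0100000010
2. Invert bits:     1011111101
3. Add 1:           1011111110

Answer: 1011111110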